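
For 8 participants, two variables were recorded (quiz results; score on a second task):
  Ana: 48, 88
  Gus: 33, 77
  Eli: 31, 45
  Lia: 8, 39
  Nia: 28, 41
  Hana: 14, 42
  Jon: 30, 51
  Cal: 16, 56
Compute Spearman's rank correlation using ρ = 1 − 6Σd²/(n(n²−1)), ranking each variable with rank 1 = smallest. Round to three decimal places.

Ranks of variable 1: 8, 7, 6, 1, 4, 2, 5, 3
Ranks of variable 2: 8, 7, 4, 1, 2, 3, 5, 6
d = r₁ − r₂: 0, 0, 2, 0, 2, -1, 0, -3
d²: 0, 0, 4, 0, 4, 1, 0, 9; Σd² = 18
ρ = 1 − 6·18/(8·63) = 1 − 108/504 = 0.786

0.786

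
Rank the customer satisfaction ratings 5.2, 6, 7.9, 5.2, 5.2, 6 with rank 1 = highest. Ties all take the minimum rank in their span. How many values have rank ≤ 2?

Sorted (descending): 7.9, 6, 6, 5.2, 5.2, 5.2
The 2 values of 6 occupy positions 2–3 → each gets rank 2.
The 3 values of 5.2 occupy positions 4–6 → each gets rank 4.
Ranks ≤ 2: {1, 2, 2} → 3 values.

3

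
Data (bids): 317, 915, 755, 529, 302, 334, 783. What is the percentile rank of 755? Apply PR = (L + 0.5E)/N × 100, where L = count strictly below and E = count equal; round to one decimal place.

64.3

N = 7.
Strictly below 755: 4. Equal to 755: 1.
PR = (4 + 0.5·1)/7 × 100 = 64.3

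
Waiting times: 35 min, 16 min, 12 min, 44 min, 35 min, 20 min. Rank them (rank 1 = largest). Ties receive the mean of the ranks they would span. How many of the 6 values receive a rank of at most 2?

1

Sorted (descending): 44, 35, 35, 20, 16, 12
The 2 values of 35 occupy positions 2–3 → average rank (2+3)/2 = 2.5.
Ranks ≤ 2: {1} → 1 value.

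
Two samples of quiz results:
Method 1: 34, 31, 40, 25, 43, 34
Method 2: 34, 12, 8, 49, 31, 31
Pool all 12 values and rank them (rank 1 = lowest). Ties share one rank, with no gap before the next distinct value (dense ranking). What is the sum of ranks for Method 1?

Sorted (ascending): 8, 12, 25, 31, 31, 31, 34, 34, 34, 40, 43, 49
The 3 values of 31 share dense rank 4.
The 3 values of 34 share dense rank 5.
Remaining distinct values take the next consecutive integers.
Method 1 values → pooled ranks: 34→5, 31→4, 40→6, 25→3, 43→7, 34→5
Rank sum = 5 + 4 + 6 + 3 + 7 + 5 = 30

30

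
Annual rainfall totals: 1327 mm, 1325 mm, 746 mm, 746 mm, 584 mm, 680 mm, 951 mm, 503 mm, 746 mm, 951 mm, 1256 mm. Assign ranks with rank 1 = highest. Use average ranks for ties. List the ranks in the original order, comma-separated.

1, 2, 7, 7, 10, 9, 4.5, 11, 7, 4.5, 3

Sorted (descending): 1327, 1325, 1256, 951, 951, 746, 746, 746, 680, 584, 503
The 2 values of 951 occupy positions 4–5 → average rank (4+5)/2 = 4.5.
The 3 values of 746 occupy positions 6–8 → average rank 7.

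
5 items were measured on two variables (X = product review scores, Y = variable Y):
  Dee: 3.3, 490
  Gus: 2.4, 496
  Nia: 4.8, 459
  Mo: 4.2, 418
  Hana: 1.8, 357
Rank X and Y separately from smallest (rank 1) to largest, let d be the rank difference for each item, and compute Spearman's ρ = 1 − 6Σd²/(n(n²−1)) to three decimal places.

0.100

Ranks of variable 1: 3, 2, 5, 4, 1
Ranks of variable 2: 4, 5, 3, 2, 1
d = r₁ − r₂: -1, -3, 2, 2, 0
d²: 1, 9, 4, 4, 0; Σd² = 18
ρ = 1 − 6·18/(5·24) = 1 − 108/120 = 0.100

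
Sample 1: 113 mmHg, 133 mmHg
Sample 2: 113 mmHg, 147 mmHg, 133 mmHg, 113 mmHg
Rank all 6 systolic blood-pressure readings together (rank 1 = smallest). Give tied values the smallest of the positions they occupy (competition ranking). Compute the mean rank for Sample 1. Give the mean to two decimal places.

Sorted (ascending): 113, 113, 113, 133, 133, 147
The 3 values of 113 occupy positions 1–3 → each gets rank 1.
The 2 values of 133 occupy positions 4–5 → each gets rank 4.
Sample 1 values → pooled ranks: 113→1, 133→4
Mean rank = (1 + 4) / 2 = 2.50

2.50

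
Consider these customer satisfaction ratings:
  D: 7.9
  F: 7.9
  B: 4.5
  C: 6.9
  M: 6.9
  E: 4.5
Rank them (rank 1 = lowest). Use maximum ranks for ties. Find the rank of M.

Sorted (ascending): 4.5, 4.5, 6.9, 6.9, 7.9, 7.9
The 2 values of 4.5 occupy positions 1–2 → each gets rank 2.
The 2 values of 6.9 occupy positions 3–4 → each gets rank 4.
The 2 values of 7.9 occupy positions 5–6 → each gets rank 6.
M has value 6.9 → rank 4.

4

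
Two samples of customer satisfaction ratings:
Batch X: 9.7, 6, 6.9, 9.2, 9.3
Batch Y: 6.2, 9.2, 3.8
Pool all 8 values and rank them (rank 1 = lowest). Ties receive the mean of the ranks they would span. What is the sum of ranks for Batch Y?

9.5

Sorted (ascending): 3.8, 6, 6.2, 6.9, 9.2, 9.2, 9.3, 9.7
The 2 values of 9.2 occupy positions 5–6 → average rank (5+6)/2 = 5.5.
Batch Y values → pooled ranks: 6.2→3, 9.2→5.5, 3.8→1
Rank sum = 3 + 5.5 + 1 = 9.5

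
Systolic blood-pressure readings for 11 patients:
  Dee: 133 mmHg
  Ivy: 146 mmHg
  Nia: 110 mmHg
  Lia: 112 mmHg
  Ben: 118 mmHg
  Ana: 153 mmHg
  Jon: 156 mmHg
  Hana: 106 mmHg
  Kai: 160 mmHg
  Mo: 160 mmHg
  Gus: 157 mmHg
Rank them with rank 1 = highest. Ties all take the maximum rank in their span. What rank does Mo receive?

Sorted (descending): 160, 160, 157, 156, 153, 146, 133, 118, 112, 110, 106
The 2 values of 160 occupy positions 1–2 → each gets rank 2.
Mo has value 160 mmHg → rank 2.

2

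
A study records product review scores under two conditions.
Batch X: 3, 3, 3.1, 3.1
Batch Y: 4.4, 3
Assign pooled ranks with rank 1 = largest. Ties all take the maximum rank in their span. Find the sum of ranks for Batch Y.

7

Sorted (descending): 4.4, 3.1, 3.1, 3, 3, 3
The 2 values of 3.1 occupy positions 2–3 → each gets rank 3.
The 3 values of 3 occupy positions 4–6 → each gets rank 6.
Batch Y values → pooled ranks: 4.4→1, 3→6
Rank sum = 1 + 6 = 7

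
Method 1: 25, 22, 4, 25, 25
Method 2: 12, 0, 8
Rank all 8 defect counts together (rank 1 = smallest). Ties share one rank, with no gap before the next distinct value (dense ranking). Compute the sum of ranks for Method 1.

25

Sorted (ascending): 0, 4, 8, 12, 22, 25, 25, 25
The 3 values of 25 share dense rank 6.
Remaining distinct values take the next consecutive integers.
Method 1 values → pooled ranks: 25→6, 22→5, 4→2, 25→6, 25→6
Rank sum = 6 + 5 + 2 + 6 + 6 = 25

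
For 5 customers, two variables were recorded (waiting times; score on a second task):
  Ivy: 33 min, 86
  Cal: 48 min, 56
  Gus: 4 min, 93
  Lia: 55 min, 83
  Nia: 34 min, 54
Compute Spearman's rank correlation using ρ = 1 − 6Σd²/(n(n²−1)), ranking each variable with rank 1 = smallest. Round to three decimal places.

Ranks of variable 1: 2, 4, 1, 5, 3
Ranks of variable 2: 4, 2, 5, 3, 1
d = r₁ − r₂: -2, 2, -4, 2, 2
d²: 4, 4, 16, 4, 4; Σd² = 32
ρ = 1 − 6·32/(5·24) = 1 − 192/120 = -0.600

-0.600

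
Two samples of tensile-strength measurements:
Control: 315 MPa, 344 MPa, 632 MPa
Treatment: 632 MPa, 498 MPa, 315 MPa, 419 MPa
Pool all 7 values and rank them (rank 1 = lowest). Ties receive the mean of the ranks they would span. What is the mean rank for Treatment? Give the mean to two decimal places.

Sorted (ascending): 315, 315, 344, 419, 498, 632, 632
The 2 values of 315 occupy positions 1–2 → average rank (1+2)/2 = 1.5.
The 2 values of 632 occupy positions 6–7 → average rank (6+7)/2 = 6.5.
Treatment values → pooled ranks: 632→6.5, 498→5, 315→1.5, 419→4
Mean rank = (6.5 + 5 + 1.5 + 4) / 4 = 4.25

4.25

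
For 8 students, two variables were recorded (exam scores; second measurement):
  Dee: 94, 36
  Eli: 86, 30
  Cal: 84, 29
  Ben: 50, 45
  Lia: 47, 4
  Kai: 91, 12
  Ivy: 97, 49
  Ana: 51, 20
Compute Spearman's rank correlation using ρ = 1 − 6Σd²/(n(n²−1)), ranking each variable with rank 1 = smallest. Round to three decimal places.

Ranks of variable 1: 7, 5, 4, 2, 1, 6, 8, 3
Ranks of variable 2: 6, 5, 4, 7, 1, 2, 8, 3
d = r₁ − r₂: 1, 0, 0, -5, 0, 4, 0, 0
d²: 1, 0, 0, 25, 0, 16, 0, 0; Σd² = 42
ρ = 1 − 6·42/(8·63) = 1 − 252/504 = 0.500

0.500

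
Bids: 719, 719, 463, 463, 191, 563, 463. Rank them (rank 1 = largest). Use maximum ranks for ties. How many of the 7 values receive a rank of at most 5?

3

Sorted (descending): 719, 719, 563, 463, 463, 463, 191
The 2 values of 719 occupy positions 1–2 → each gets rank 2.
The 3 values of 463 occupy positions 4–6 → each gets rank 6.
Ranks ≤ 5: {2, 2, 3} → 3 values.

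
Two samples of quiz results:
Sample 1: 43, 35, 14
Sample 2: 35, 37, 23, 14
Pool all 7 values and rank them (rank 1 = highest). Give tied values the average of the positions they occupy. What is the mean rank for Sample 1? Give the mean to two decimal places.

Sorted (descending): 43, 37, 35, 35, 23, 14, 14
The 2 values of 35 occupy positions 3–4 → average rank (3+4)/2 = 3.5.
The 2 values of 14 occupy positions 6–7 → average rank (6+7)/2 = 6.5.
Sample 1 values → pooled ranks: 43→1, 35→3.5, 14→6.5
Mean rank = (1 + 3.5 + 6.5) / 3 = 3.67

3.67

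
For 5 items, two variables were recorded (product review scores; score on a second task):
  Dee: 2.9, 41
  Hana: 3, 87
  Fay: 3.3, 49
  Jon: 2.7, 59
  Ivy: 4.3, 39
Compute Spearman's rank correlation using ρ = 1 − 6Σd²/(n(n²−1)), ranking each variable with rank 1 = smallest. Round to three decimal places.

-0.500

Ranks of variable 1: 2, 3, 4, 1, 5
Ranks of variable 2: 2, 5, 3, 4, 1
d = r₁ − r₂: 0, -2, 1, -3, 4
d²: 0, 4, 1, 9, 16; Σd² = 30
ρ = 1 − 6·30/(5·24) = 1 − 180/120 = -0.500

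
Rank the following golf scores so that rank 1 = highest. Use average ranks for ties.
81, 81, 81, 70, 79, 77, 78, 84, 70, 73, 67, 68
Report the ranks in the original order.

Sorted (descending): 84, 81, 81, 81, 79, 78, 77, 73, 70, 70, 68, 67
The 3 values of 81 occupy positions 2–4 → average rank 3.
The 2 values of 70 occupy positions 9–10 → average rank (9+10)/2 = 9.5.

3, 3, 3, 9.5, 5, 7, 6, 1, 9.5, 8, 12, 11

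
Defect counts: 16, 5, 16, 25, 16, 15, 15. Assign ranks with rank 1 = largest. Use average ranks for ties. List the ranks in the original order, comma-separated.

Sorted (descending): 25, 16, 16, 16, 15, 15, 5
The 3 values of 16 occupy positions 2–4 → average rank 3.
The 2 values of 15 occupy positions 5–6 → average rank (5+6)/2 = 5.5.

3, 7, 3, 1, 3, 5.5, 5.5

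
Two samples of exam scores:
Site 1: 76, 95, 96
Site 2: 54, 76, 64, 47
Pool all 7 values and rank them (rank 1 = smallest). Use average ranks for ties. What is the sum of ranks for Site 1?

Sorted (ascending): 47, 54, 64, 76, 76, 95, 96
The 2 values of 76 occupy positions 4–5 → average rank (4+5)/2 = 4.5.
Site 1 values → pooled ranks: 76→4.5, 95→6, 96→7
Rank sum = 4.5 + 6 + 7 = 17.5

17.5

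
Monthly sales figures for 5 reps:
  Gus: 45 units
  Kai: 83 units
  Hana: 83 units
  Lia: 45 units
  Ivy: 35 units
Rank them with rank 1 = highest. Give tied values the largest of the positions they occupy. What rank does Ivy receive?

5

Sorted (descending): 83, 83, 45, 45, 35
The 2 values of 83 occupy positions 1–2 → each gets rank 2.
The 2 values of 45 occupy positions 3–4 → each gets rank 4.
Ivy has value 35 units → rank 5.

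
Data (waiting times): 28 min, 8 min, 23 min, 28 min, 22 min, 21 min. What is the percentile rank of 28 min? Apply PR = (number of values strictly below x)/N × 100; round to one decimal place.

66.7

N = 6.
Strictly below 28: 4. Equal to 28: 2.
PR = 4/6 × 100 = 66.7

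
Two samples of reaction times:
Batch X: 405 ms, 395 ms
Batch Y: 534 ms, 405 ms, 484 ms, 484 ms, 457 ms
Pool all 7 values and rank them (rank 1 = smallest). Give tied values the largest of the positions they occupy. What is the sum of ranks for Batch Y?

Sorted (ascending): 395, 405, 405, 457, 484, 484, 534
The 2 values of 405 occupy positions 2–3 → each gets rank 3.
The 2 values of 484 occupy positions 5–6 → each gets rank 6.
Batch Y values → pooled ranks: 534→7, 405→3, 484→6, 484→6, 457→4
Rank sum = 7 + 3 + 6 + 6 + 4 = 26

26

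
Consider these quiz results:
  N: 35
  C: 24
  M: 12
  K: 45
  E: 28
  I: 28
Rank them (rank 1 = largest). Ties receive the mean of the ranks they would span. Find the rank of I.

3.5

Sorted (descending): 45, 35, 28, 28, 24, 12
The 2 values of 28 occupy positions 3–4 → average rank (3+4)/2 = 3.5.
I has value 28 → rank 3.5.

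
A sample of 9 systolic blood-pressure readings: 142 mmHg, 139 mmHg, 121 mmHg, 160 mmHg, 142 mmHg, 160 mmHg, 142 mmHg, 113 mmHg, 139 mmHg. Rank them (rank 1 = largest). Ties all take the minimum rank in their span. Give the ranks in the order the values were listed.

3, 6, 8, 1, 3, 1, 3, 9, 6

Sorted (descending): 160, 160, 142, 142, 142, 139, 139, 121, 113
The 2 values of 160 occupy positions 1–2 → each gets rank 1.
The 3 values of 142 occupy positions 3–5 → each gets rank 3.
The 2 values of 139 occupy positions 6–7 → each gets rank 6.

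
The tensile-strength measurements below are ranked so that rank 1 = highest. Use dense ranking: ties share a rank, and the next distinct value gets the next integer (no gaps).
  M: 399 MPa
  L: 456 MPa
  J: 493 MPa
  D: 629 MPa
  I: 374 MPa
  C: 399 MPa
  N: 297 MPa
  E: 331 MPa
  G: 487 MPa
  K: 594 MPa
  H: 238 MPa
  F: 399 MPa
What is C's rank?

Sorted (descending): 629, 594, 493, 487, 456, 399, 399, 399, 374, 331, 297, 238
The 3 values of 399 share dense rank 6.
Remaining distinct values take the next consecutive integers.
C has value 399 MPa → rank 6.

6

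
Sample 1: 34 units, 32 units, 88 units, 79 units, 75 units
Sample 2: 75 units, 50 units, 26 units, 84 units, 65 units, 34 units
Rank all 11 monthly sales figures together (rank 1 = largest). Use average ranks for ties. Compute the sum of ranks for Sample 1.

27

Sorted (descending): 88, 84, 79, 75, 75, 65, 50, 34, 34, 32, 26
The 2 values of 75 occupy positions 4–5 → average rank (4+5)/2 = 4.5.
The 2 values of 34 occupy positions 8–9 → average rank (8+9)/2 = 8.5.
Sample 1 values → pooled ranks: 34→8.5, 32→10, 88→1, 79→3, 75→4.5
Rank sum = 8.5 + 10 + 1 + 3 + 4.5 = 27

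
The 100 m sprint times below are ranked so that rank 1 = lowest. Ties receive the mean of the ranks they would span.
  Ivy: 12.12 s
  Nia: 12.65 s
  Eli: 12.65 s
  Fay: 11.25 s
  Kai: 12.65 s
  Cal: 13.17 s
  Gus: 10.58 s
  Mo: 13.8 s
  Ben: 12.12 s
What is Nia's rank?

6

Sorted (ascending): 10.58, 11.25, 12.12, 12.12, 12.65, 12.65, 12.65, 13.17, 13.8
The 2 values of 12.12 occupy positions 3–4 → average rank (3+4)/2 = 3.5.
The 3 values of 12.65 occupy positions 5–7 → average rank 6.
Nia has value 12.65 s → rank 6.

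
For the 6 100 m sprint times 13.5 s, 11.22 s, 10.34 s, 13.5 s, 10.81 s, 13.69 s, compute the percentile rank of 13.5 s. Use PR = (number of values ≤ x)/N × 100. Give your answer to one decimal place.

N = 6.
Strictly below 13.5: 3. Equal to 13.5: 2.
PR = 5/6 × 100 = 83.3

83.3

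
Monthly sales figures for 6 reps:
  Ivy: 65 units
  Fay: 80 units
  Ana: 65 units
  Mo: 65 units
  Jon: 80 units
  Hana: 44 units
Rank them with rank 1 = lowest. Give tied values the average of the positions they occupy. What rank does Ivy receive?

3

Sorted (ascending): 44, 65, 65, 65, 80, 80
The 3 values of 65 occupy positions 2–4 → average rank 3.
The 2 values of 80 occupy positions 5–6 → average rank (5+6)/2 = 5.5.
Ivy has value 65 units → rank 3.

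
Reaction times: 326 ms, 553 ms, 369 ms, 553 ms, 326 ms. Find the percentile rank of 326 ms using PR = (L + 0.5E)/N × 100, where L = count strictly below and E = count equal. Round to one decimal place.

20.0

N = 5.
Strictly below 326: 0. Equal to 326: 2.
PR = (0 + 0.5·2)/5 × 100 = 20.0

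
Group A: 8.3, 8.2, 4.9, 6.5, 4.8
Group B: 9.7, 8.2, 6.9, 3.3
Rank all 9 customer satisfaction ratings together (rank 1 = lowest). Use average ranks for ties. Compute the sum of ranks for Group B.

Sorted (ascending): 3.3, 4.8, 4.9, 6.5, 6.9, 8.2, 8.2, 8.3, 9.7
The 2 values of 8.2 occupy positions 6–7 → average rank (6+7)/2 = 6.5.
Group B values → pooled ranks: 9.7→9, 8.2→6.5, 6.9→5, 3.3→1
Rank sum = 9 + 6.5 + 5 + 1 = 21.5

21.5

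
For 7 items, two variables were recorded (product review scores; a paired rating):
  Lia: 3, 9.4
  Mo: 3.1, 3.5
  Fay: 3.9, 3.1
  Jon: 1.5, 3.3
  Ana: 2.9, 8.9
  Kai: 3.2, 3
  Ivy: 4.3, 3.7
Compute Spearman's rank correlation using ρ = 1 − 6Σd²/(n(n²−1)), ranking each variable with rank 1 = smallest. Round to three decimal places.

Ranks of variable 1: 3, 4, 6, 1, 2, 5, 7
Ranks of variable 2: 7, 4, 2, 3, 6, 1, 5
d = r₁ − r₂: -4, 0, 4, -2, -4, 4, 2
d²: 16, 0, 16, 4, 16, 16, 4; Σd² = 72
ρ = 1 − 6·72/(7·48) = 1 − 432/336 = -0.286

-0.286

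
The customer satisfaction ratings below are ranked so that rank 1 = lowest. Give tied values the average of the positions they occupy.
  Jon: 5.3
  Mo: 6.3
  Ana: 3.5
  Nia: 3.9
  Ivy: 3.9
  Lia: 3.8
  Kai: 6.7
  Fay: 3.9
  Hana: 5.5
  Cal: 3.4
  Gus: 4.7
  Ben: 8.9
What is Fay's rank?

Sorted (ascending): 3.4, 3.5, 3.8, 3.9, 3.9, 3.9, 4.7, 5.3, 5.5, 6.3, 6.7, 8.9
The 3 values of 3.9 occupy positions 4–6 → average rank 5.
Fay has value 3.9 → rank 5.

5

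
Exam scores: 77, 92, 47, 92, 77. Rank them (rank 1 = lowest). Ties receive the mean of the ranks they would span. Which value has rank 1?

47

Sorted (ascending): 47, 77, 77, 92, 92
The 2 values of 77 occupy positions 2–3 → average rank (2+3)/2 = 2.5.
The 2 values of 92 occupy positions 4–5 → average rank (4+5)/2 = 4.5.
Rank 1 → value 47.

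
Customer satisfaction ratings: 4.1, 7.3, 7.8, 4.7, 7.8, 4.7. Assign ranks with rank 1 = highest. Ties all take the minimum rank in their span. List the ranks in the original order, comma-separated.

Sorted (descending): 7.8, 7.8, 7.3, 4.7, 4.7, 4.1
The 2 values of 7.8 occupy positions 1–2 → each gets rank 1.
The 2 values of 4.7 occupy positions 4–5 → each gets rank 4.

6, 3, 1, 4, 1, 4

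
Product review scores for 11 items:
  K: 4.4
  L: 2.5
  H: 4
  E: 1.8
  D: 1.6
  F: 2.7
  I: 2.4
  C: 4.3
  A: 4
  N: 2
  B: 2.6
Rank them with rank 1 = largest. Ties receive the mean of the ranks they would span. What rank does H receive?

3.5

Sorted (descending): 4.4, 4.3, 4, 4, 2.7, 2.6, 2.5, 2.4, 2, 1.8, 1.6
The 2 values of 4 occupy positions 3–4 → average rank (3+4)/2 = 3.5.
H has value 4 → rank 3.5.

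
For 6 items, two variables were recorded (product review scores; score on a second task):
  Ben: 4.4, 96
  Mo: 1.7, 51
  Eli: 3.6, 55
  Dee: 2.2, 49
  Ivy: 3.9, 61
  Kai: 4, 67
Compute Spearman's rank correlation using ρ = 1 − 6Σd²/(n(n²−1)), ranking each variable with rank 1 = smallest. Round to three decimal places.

Ranks of variable 1: 6, 1, 3, 2, 4, 5
Ranks of variable 2: 6, 2, 3, 1, 4, 5
d = r₁ − r₂: 0, -1, 0, 1, 0, 0
d²: 0, 1, 0, 1, 0, 0; Σd² = 2
ρ = 1 − 6·2/(6·35) = 1 − 12/210 = 0.943

0.943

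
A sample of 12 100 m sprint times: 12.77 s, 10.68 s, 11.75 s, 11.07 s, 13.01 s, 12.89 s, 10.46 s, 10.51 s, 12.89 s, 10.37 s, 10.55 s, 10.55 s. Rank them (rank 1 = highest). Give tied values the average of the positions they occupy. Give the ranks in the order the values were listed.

4, 7, 5, 6, 1, 2.5, 11, 10, 2.5, 12, 8.5, 8.5

Sorted (descending): 13.01, 12.89, 12.89, 12.77, 11.75, 11.07, 10.68, 10.55, 10.55, 10.51, 10.46, 10.37
The 2 values of 12.89 occupy positions 2–3 → average rank (2+3)/2 = 2.5.
The 2 values of 10.55 occupy positions 8–9 → average rank (8+9)/2 = 8.5.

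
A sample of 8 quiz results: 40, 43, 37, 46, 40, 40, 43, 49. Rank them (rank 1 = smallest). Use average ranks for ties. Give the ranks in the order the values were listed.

Sorted (ascending): 37, 40, 40, 40, 43, 43, 46, 49
The 3 values of 40 occupy positions 2–4 → average rank 3.
The 2 values of 43 occupy positions 5–6 → average rank (5+6)/2 = 5.5.

3, 5.5, 1, 7, 3, 3, 5.5, 8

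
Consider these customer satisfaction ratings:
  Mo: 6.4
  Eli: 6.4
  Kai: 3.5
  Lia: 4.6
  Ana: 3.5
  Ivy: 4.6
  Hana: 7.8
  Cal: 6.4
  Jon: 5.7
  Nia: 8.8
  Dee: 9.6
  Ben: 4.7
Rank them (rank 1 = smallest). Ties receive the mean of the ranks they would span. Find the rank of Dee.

Sorted (ascending): 3.5, 3.5, 4.6, 4.6, 4.7, 5.7, 6.4, 6.4, 6.4, 7.8, 8.8, 9.6
The 2 values of 3.5 occupy positions 1–2 → average rank (1+2)/2 = 1.5.
The 2 values of 4.6 occupy positions 3–4 → average rank (3+4)/2 = 3.5.
The 3 values of 6.4 occupy positions 7–9 → average rank 8.
Dee has value 9.6 → rank 12.

12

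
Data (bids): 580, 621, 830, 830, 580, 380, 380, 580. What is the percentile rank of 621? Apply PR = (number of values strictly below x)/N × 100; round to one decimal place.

62.5

N = 8.
Strictly below 621: 5. Equal to 621: 1.
PR = 5/8 × 100 = 62.5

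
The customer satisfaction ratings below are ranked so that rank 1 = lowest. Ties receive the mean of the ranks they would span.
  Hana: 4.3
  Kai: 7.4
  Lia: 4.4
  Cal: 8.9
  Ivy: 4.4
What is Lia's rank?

Sorted (ascending): 4.3, 4.4, 4.4, 7.4, 8.9
The 2 values of 4.4 occupy positions 2–3 → average rank (2+3)/2 = 2.5.
Lia has value 4.4 → rank 2.5.

2.5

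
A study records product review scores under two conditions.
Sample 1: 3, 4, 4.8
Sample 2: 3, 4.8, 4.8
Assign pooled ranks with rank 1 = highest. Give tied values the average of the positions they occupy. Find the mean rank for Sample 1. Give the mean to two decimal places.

3.83

Sorted (descending): 4.8, 4.8, 4.8, 4, 3, 3
The 3 values of 4.8 occupy positions 1–3 → average rank 2.
The 2 values of 3 occupy positions 5–6 → average rank (5+6)/2 = 5.5.
Sample 1 values → pooled ranks: 3→5.5, 4→4, 4.8→2
Mean rank = (5.5 + 4 + 2) / 3 = 3.83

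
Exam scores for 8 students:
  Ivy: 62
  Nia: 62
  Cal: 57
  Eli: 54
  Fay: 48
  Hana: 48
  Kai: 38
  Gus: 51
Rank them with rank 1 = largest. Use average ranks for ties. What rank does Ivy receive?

1.5

Sorted (descending): 62, 62, 57, 54, 51, 48, 48, 38
The 2 values of 62 occupy positions 1–2 → average rank (1+2)/2 = 1.5.
The 2 values of 48 occupy positions 6–7 → average rank (6+7)/2 = 6.5.
Ivy has value 62 → rank 1.5.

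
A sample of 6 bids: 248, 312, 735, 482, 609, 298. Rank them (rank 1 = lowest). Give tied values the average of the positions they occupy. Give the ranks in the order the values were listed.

1, 3, 6, 4, 5, 2

Sorted (ascending): 248, 298, 312, 482, 609, 735
No ties — each value takes its position as its rank.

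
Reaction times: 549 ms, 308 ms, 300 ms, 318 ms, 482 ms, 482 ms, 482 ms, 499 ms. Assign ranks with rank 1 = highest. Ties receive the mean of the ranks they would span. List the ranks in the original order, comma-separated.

Sorted (descending): 549, 499, 482, 482, 482, 318, 308, 300
The 3 values of 482 occupy positions 3–5 → average rank 4.

1, 7, 8, 6, 4, 4, 4, 2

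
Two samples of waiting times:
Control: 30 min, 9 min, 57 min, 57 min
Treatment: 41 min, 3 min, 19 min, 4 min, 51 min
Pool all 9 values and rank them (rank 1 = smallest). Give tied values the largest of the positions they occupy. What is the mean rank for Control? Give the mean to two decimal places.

Sorted (ascending): 3, 4, 9, 19, 30, 41, 51, 57, 57
The 2 values of 57 occupy positions 8–9 → each gets rank 9.
Control values → pooled ranks: 30→5, 9→3, 57→9, 57→9
Mean rank = (5 + 3 + 9 + 9) / 4 = 6.50

6.50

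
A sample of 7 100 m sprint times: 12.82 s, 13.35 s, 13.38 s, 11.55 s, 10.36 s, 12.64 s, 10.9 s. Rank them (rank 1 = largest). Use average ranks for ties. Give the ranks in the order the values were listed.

3, 2, 1, 5, 7, 4, 6

Sorted (descending): 13.38, 13.35, 12.82, 12.64, 11.55, 10.9, 10.36
No ties — each value takes its position as its rank.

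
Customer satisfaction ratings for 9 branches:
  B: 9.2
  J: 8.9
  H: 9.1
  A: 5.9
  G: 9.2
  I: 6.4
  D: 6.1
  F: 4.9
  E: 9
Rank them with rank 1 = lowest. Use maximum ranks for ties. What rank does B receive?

Sorted (ascending): 4.9, 5.9, 6.1, 6.4, 8.9, 9, 9.1, 9.2, 9.2
The 2 values of 9.2 occupy positions 8–9 → each gets rank 9.
B has value 9.2 → rank 9.

9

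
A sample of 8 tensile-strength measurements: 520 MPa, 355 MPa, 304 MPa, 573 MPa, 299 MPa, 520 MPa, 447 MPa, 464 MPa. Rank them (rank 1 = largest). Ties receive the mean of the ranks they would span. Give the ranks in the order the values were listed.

2.5, 6, 7, 1, 8, 2.5, 5, 4

Sorted (descending): 573, 520, 520, 464, 447, 355, 304, 299
The 2 values of 520 occupy positions 2–3 → average rank (2+3)/2 = 2.5.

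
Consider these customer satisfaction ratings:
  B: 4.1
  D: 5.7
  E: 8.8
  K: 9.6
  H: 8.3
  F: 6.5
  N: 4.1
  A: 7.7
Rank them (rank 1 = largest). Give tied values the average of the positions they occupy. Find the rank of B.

Sorted (descending): 9.6, 8.8, 8.3, 7.7, 6.5, 5.7, 4.1, 4.1
The 2 values of 4.1 occupy positions 7–8 → average rank (7+8)/2 = 7.5.
B has value 4.1 → rank 7.5.

7.5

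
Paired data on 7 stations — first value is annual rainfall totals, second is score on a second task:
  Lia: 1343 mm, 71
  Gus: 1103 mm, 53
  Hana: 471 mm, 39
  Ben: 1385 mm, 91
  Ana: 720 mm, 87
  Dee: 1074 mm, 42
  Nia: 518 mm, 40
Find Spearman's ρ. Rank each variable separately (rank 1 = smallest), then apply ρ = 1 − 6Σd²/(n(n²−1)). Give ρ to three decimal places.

Ranks of variable 1: 6, 5, 1, 7, 3, 4, 2
Ranks of variable 2: 5, 4, 1, 7, 6, 3, 2
d = r₁ − r₂: 1, 1, 0, 0, -3, 1, 0
d²: 1, 1, 0, 0, 9, 1, 0; Σd² = 12
ρ = 1 − 6·12/(7·48) = 1 − 72/336 = 0.786

0.786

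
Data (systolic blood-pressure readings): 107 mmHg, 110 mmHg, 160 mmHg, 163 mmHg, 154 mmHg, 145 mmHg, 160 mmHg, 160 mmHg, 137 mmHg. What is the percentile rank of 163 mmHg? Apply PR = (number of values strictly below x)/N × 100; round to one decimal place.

88.9

N = 9.
Strictly below 163: 8. Equal to 163: 1.
PR = 8/9 × 100 = 88.9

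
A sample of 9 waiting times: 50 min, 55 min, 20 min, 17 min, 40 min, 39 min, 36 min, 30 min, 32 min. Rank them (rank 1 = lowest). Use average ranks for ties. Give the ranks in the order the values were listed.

Sorted (ascending): 17, 20, 30, 32, 36, 39, 40, 50, 55
No ties — each value takes its position as its rank.

8, 9, 2, 1, 7, 6, 5, 3, 4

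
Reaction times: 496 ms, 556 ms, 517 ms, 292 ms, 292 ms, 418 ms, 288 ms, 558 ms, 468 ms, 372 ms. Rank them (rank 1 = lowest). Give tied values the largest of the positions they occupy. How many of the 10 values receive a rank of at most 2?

1

Sorted (ascending): 288, 292, 292, 372, 418, 468, 496, 517, 556, 558
The 2 values of 292 occupy positions 2–3 → each gets rank 3.
Ranks ≤ 2: {1} → 1 value.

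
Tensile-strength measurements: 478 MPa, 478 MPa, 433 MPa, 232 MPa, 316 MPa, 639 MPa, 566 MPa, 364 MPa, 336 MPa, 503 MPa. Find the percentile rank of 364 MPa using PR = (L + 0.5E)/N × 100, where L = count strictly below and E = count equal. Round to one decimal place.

N = 10.
Strictly below 364: 3. Equal to 364: 1.
PR = (3 + 0.5·1)/10 × 100 = 35.0

35.0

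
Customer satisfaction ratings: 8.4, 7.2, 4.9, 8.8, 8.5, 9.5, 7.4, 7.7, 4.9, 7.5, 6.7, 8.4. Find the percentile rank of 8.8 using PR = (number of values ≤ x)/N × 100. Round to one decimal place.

N = 12.
Strictly below 8.8: 10. Equal to 8.8: 1.
PR = 11/12 × 100 = 91.7

91.7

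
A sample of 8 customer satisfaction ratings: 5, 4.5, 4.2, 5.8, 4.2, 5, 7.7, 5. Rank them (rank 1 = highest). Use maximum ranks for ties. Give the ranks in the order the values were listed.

5, 6, 8, 2, 8, 5, 1, 5

Sorted (descending): 7.7, 5.8, 5, 5, 5, 4.5, 4.2, 4.2
The 3 values of 5 occupy positions 3–5 → each gets rank 5.
The 2 values of 4.2 occupy positions 7–8 → each gets rank 8.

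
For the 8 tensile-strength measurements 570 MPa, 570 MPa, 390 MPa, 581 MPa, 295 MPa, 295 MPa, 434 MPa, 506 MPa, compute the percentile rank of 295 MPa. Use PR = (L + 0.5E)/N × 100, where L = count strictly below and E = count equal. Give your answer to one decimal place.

N = 8.
Strictly below 295: 0. Equal to 295: 2.
PR = (0 + 0.5·2)/8 × 100 = 12.5

12.5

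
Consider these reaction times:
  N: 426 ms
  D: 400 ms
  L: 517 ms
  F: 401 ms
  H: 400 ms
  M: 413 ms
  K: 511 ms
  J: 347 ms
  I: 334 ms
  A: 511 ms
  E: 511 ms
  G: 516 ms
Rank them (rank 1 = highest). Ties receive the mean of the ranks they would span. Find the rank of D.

9.5

Sorted (descending): 517, 516, 511, 511, 511, 426, 413, 401, 400, 400, 347, 334
The 3 values of 511 occupy positions 3–5 → average rank 4.
The 2 values of 400 occupy positions 9–10 → average rank (9+10)/2 = 9.5.
D has value 400 ms → rank 9.5.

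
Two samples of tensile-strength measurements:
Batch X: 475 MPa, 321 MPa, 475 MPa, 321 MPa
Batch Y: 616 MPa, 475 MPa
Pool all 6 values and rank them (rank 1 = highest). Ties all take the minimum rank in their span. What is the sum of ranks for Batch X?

14

Sorted (descending): 616, 475, 475, 475, 321, 321
The 3 values of 475 occupy positions 2–4 → each gets rank 2.
The 2 values of 321 occupy positions 5–6 → each gets rank 5.
Batch X values → pooled ranks: 475→2, 321→5, 475→2, 321→5
Rank sum = 2 + 5 + 2 + 5 = 14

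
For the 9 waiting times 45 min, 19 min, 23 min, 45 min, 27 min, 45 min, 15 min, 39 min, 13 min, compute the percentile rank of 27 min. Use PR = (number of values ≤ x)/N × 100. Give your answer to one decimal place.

55.6

N = 9.
Strictly below 27: 4. Equal to 27: 1.
PR = 5/9 × 100 = 55.6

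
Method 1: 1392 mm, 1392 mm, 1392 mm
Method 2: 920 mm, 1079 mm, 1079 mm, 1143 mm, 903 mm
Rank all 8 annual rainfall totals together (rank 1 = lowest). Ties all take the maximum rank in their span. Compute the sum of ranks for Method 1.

24

Sorted (ascending): 903, 920, 1079, 1079, 1143, 1392, 1392, 1392
The 2 values of 1079 occupy positions 3–4 → each gets rank 4.
The 3 values of 1392 occupy positions 6–8 → each gets rank 8.
Method 1 values → pooled ranks: 1392→8, 1392→8, 1392→8
Rank sum = 8 + 8 + 8 = 24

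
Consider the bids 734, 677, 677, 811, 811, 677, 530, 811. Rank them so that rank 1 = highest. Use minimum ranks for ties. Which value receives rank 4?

734

Sorted (descending): 811, 811, 811, 734, 677, 677, 677, 530
The 3 values of 811 occupy positions 1–3 → each gets rank 1.
The 3 values of 677 occupy positions 5–7 → each gets rank 5.
Rank 4 → value 734.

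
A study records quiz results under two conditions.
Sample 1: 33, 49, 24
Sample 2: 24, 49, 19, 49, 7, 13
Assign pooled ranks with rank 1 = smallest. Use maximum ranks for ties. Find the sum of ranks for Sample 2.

29

Sorted (ascending): 7, 13, 19, 24, 24, 33, 49, 49, 49
The 2 values of 24 occupy positions 4–5 → each gets rank 5.
The 3 values of 49 occupy positions 7–9 → each gets rank 9.
Sample 2 values → pooled ranks: 24→5, 49→9, 19→3, 49→9, 7→1, 13→2
Rank sum = 5 + 9 + 3 + 9 + 1 + 2 = 29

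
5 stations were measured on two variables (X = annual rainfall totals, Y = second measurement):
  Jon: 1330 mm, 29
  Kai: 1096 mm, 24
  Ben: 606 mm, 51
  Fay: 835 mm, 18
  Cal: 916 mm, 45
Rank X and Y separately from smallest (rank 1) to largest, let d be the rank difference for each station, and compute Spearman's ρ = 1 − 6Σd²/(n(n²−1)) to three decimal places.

Ranks of variable 1: 5, 4, 1, 2, 3
Ranks of variable 2: 3, 2, 5, 1, 4
d = r₁ − r₂: 2, 2, -4, 1, -1
d²: 4, 4, 16, 1, 1; Σd² = 26
ρ = 1 − 6·26/(5·24) = 1 − 156/120 = -0.300

-0.300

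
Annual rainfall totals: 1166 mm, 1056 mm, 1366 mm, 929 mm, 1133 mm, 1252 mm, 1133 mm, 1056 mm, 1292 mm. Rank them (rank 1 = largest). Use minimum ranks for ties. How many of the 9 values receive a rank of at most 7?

8

Sorted (descending): 1366, 1292, 1252, 1166, 1133, 1133, 1056, 1056, 929
The 2 values of 1133 occupy positions 5–6 → each gets rank 5.
The 2 values of 1056 occupy positions 7–8 → each gets rank 7.
Ranks ≤ 7: {1, 2, 3, 4, 5, 5, 7, 7} → 8 values.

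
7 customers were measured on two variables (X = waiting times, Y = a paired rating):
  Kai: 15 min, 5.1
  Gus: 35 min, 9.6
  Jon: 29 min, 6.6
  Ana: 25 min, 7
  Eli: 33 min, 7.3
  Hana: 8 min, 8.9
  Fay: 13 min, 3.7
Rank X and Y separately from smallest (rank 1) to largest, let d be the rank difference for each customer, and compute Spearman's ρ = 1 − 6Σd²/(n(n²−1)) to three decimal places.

0.429

Ranks of variable 1: 3, 7, 5, 4, 6, 1, 2
Ranks of variable 2: 2, 7, 3, 4, 5, 6, 1
d = r₁ − r₂: 1, 0, 2, 0, 1, -5, 1
d²: 1, 0, 4, 0, 1, 25, 1; Σd² = 32
ρ = 1 − 6·32/(7·48) = 1 − 192/336 = 0.429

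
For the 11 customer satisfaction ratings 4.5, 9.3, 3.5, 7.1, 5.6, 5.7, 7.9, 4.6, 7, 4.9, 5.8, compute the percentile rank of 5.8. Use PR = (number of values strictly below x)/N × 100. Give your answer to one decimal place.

54.5

N = 11.
Strictly below 5.8: 6. Equal to 5.8: 1.
PR = 6/11 × 100 = 54.5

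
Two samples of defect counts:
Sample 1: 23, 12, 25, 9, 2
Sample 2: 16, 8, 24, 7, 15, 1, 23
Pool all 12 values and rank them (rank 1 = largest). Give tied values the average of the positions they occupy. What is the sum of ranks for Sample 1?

Sorted (descending): 25, 24, 23, 23, 16, 15, 12, 9, 8, 7, 2, 1
The 2 values of 23 occupy positions 3–4 → average rank (3+4)/2 = 3.5.
Sample 1 values → pooled ranks: 23→3.5, 12→7, 25→1, 9→8, 2→11
Rank sum = 3.5 + 7 + 1 + 8 + 11 = 30.5

30.5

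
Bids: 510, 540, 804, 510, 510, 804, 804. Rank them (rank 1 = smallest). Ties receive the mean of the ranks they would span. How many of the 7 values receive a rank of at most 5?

Sorted (ascending): 510, 510, 510, 540, 804, 804, 804
The 3 values of 510 occupy positions 1–3 → average rank 2.
The 3 values of 804 occupy positions 5–7 → average rank 6.
Ranks ≤ 5: {2, 2, 2, 4} → 4 values.

4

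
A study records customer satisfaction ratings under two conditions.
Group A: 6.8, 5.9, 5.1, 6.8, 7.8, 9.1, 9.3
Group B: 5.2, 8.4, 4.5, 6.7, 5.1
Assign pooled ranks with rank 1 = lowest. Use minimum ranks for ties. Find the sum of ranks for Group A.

53

Sorted (ascending): 4.5, 5.1, 5.1, 5.2, 5.9, 6.7, 6.8, 6.8, 7.8, 8.4, 9.1, 9.3
The 2 values of 5.1 occupy positions 2–3 → each gets rank 2.
The 2 values of 6.8 occupy positions 7–8 → each gets rank 7.
Group A values → pooled ranks: 6.8→7, 5.9→5, 5.1→2, 6.8→7, 7.8→9, 9.1→11, 9.3→12
Rank sum = 7 + 5 + 2 + 7 + 9 + 11 + 12 = 53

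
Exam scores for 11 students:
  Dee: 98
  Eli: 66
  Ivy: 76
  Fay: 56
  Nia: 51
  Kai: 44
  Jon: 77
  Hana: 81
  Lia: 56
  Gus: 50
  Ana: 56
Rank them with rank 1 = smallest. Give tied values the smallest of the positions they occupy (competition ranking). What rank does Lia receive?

4

Sorted (ascending): 44, 50, 51, 56, 56, 56, 66, 76, 77, 81, 98
The 3 values of 56 occupy positions 4–6 → each gets rank 4.
Lia has value 56 → rank 4.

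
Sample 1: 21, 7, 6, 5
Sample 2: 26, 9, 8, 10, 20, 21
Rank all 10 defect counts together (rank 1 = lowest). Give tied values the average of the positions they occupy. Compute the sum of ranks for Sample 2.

40.5

Sorted (ascending): 5, 6, 7, 8, 9, 10, 20, 21, 21, 26
The 2 values of 21 occupy positions 8–9 → average rank (8+9)/2 = 8.5.
Sample 2 values → pooled ranks: 26→10, 9→5, 8→4, 10→6, 20→7, 21→8.5
Rank sum = 10 + 5 + 4 + 6 + 7 + 8.5 = 40.5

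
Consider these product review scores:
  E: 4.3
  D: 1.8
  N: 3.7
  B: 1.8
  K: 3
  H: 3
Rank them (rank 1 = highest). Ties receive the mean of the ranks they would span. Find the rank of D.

Sorted (descending): 4.3, 3.7, 3, 3, 1.8, 1.8
The 2 values of 3 occupy positions 3–4 → average rank (3+4)/2 = 3.5.
The 2 values of 1.8 occupy positions 5–6 → average rank (5+6)/2 = 5.5.
D has value 1.8 → rank 5.5.

5.5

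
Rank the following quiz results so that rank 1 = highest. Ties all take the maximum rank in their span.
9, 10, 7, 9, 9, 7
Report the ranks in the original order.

4, 1, 6, 4, 4, 6

Sorted (descending): 10, 9, 9, 9, 7, 7
The 3 values of 9 occupy positions 2–4 → each gets rank 4.
The 2 values of 7 occupy positions 5–6 → each gets rank 6.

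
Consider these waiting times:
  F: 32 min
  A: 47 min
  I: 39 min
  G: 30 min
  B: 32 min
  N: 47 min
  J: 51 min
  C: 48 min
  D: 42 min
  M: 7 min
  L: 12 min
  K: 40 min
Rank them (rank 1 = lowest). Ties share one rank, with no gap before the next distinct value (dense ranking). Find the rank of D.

7

Sorted (ascending): 7, 12, 30, 32, 32, 39, 40, 42, 47, 47, 48, 51
The 2 values of 32 share dense rank 4.
The 2 values of 47 share dense rank 8.
Remaining distinct values take the next consecutive integers.
D has value 42 min → rank 7.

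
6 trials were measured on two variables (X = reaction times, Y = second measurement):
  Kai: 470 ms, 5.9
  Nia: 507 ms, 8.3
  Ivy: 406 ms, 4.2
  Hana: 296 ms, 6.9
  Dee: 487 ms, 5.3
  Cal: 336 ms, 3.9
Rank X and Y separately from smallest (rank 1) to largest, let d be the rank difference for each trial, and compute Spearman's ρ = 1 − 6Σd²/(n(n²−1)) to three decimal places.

Ranks of variable 1: 4, 6, 3, 1, 5, 2
Ranks of variable 2: 4, 6, 2, 5, 3, 1
d = r₁ − r₂: 0, 0, 1, -4, 2, 1
d²: 0, 0, 1, 16, 4, 1; Σd² = 22
ρ = 1 − 6·22/(6·35) = 1 − 132/210 = 0.371

0.371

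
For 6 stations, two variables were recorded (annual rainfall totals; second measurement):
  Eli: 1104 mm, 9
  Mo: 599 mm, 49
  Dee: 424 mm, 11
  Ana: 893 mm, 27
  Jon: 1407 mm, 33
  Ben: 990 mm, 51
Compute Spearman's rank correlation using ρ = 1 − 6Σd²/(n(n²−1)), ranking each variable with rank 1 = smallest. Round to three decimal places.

0.029

Ranks of variable 1: 5, 2, 1, 3, 6, 4
Ranks of variable 2: 1, 5, 2, 3, 4, 6
d = r₁ − r₂: 4, -3, -1, 0, 2, -2
d²: 16, 9, 1, 0, 4, 4; Σd² = 34
ρ = 1 − 6·34/(6·35) = 1 − 204/210 = 0.029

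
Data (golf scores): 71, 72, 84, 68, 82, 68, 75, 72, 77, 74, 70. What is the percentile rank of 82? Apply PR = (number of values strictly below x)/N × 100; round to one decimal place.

81.8

N = 11.
Strictly below 82: 9. Equal to 82: 1.
PR = 9/11 × 100 = 81.8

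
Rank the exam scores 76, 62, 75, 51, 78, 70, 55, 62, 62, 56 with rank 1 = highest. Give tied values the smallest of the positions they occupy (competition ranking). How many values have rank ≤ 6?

7

Sorted (descending): 78, 76, 75, 70, 62, 62, 62, 56, 55, 51
The 3 values of 62 occupy positions 5–7 → each gets rank 5.
Ranks ≤ 6: {1, 2, 3, 4, 5, 5, 5} → 7 values.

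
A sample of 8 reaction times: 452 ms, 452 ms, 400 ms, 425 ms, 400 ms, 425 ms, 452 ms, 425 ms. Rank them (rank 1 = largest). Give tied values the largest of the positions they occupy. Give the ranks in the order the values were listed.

Sorted (descending): 452, 452, 452, 425, 425, 425, 400, 400
The 3 values of 452 occupy positions 1–3 → each gets rank 3.
The 3 values of 425 occupy positions 4–6 → each gets rank 6.
The 2 values of 400 occupy positions 7–8 → each gets rank 8.

3, 3, 8, 6, 8, 6, 3, 6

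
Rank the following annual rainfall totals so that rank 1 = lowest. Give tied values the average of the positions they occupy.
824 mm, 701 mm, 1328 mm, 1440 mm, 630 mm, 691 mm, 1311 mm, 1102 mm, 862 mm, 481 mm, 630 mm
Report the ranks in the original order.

Sorted (ascending): 481, 630, 630, 691, 701, 824, 862, 1102, 1311, 1328, 1440
The 2 values of 630 occupy positions 2–3 → average rank (2+3)/2 = 2.5.

6, 5, 10, 11, 2.5, 4, 9, 8, 7, 1, 2.5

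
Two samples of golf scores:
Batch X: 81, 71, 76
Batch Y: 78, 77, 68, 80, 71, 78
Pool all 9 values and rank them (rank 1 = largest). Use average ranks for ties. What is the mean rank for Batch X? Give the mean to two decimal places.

4.83

Sorted (descending): 81, 80, 78, 78, 77, 76, 71, 71, 68
The 2 values of 78 occupy positions 3–4 → average rank (3+4)/2 = 3.5.
The 2 values of 71 occupy positions 7–8 → average rank (7+8)/2 = 7.5.
Batch X values → pooled ranks: 81→1, 71→7.5, 76→6
Mean rank = (1 + 7.5 + 6) / 3 = 4.83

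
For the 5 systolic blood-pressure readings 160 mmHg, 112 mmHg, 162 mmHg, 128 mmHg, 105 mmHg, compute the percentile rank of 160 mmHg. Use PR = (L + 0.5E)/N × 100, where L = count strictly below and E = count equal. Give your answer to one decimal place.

70.0

N = 5.
Strictly below 160: 3. Equal to 160: 1.
PR = (3 + 0.5·1)/5 × 100 = 70.0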